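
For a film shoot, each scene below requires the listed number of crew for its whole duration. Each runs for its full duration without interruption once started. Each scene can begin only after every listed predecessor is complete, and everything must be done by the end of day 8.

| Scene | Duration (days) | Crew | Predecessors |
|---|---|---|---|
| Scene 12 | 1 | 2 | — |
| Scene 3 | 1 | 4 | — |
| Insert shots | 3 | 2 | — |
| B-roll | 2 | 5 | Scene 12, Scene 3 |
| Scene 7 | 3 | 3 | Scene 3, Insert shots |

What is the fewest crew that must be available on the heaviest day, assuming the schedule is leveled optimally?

6

Early-start (Scene 12@1, Scene 3@1, Insert shots@1, B-roll@2, Scene 7@4) gives peak 8: d1:8  d2:7  d3:7  d4:3  d5:3  d6:3  d7:0  d8:0.
Shift Scene 3→2, B-roll→4, Scene 7→6.
Schedule Scene 12@1, Scene 3@2, Insert shots@1, B-roll@4, Scene 7@6: d1:4  d2:6  d3:2  d4:5  d5:5  d6:3  d7:3  d8:3 — peak 6.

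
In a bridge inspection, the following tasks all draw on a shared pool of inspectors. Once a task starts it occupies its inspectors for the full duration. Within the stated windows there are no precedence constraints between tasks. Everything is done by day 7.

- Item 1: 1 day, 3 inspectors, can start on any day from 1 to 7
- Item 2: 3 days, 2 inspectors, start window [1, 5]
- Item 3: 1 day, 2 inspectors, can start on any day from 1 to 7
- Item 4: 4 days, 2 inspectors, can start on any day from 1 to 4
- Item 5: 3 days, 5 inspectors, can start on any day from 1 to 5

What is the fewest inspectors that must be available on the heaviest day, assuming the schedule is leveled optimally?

6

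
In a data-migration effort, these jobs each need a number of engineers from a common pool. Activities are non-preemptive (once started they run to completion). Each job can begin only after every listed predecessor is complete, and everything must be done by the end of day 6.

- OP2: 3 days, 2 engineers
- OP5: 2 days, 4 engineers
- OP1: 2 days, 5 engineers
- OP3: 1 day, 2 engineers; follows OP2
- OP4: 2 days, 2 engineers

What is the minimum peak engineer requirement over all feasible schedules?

Early-start (OP2@1, OP5@1, OP1@1, OP3@4, OP4@1) gives peak 13: d1:13  d2:13  d3:2  d4:2  d5:0  d6:0.
Shift OP1→5, OP4→3.
Schedule OP2@1, OP5@1, OP1@5, OP3@4, OP4@3: d1:6  d2:6  d3:4  d4:4  d5:5  d6:5 — peak 6.

6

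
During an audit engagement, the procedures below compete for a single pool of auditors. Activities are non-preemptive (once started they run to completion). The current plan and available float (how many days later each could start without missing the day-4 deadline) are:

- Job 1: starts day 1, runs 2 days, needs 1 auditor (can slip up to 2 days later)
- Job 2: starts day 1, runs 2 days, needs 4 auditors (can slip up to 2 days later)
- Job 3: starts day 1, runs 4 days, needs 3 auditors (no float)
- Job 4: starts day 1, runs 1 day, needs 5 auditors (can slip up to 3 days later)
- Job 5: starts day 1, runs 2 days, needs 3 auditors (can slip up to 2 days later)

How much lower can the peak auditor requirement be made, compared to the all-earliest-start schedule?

6

Early-start peak: d1:16  d2:11  d3:3  d4:3 ⇒ 16.
Leveled (Job 1@1, Job 2@2, Job 3@1, Job 4@1, Job 5@3): d1:9  d2:8  d3:10  d4:6 ⇒ 10.
Reduction 16 − 10 = 6.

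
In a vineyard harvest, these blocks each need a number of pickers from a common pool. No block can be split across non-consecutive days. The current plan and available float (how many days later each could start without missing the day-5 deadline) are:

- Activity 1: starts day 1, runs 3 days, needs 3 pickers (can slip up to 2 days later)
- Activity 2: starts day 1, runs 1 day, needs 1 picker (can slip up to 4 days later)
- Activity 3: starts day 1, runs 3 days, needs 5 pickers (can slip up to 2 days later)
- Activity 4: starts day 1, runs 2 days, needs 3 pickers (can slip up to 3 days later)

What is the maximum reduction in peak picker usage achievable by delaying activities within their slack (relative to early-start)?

Early-start peak: d1:12  d2:11  d3:8  d4:0  d5:0 ⇒ 12.
Leveled (Activity 1@1, Activity 2@1, Activity 3@2, Activity 4@4): d1:4  d2:8  d3:8  d4:8  d5:3 ⇒ 8.
Reduction 12 − 8 = 4.

4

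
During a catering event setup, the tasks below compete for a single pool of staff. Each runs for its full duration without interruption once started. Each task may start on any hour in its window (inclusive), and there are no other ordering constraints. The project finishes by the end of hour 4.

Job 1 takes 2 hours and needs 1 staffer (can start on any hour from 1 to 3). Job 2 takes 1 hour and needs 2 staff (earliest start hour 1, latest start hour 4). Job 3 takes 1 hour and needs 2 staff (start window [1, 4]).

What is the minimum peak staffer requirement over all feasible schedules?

Early-start (Job 1@1, Job 2@1, Job 3@1) gives peak 5: h1:5  h2:1  h3:0  h4:0.
Shift Job 2→3, Job 3→4.
Schedule Job 1@1, Job 2@3, Job 3@4: h1:1  h2:1  h3:2  h4:2 — peak 2.
Total staffer-hours = 6 over 4 hours ⇒ peak ≥ ⌈6/4⌉ = 2, so 2 is optimal.

2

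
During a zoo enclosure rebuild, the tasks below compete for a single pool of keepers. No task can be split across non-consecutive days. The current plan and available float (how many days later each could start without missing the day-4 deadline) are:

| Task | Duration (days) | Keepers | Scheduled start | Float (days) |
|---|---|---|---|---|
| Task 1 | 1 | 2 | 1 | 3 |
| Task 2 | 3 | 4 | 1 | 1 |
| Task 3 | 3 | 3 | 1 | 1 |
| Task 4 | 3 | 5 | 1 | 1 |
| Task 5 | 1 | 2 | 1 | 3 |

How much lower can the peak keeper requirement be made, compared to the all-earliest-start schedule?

4

Early-start peak: d1:16  d2:12  d3:12  d4:0 ⇒ 16.
Leveled (Task 1@1, Task 2@1, Task 3@1, Task 4@2, Task 5@1): d1:11  d2:12  d3:12  d4:5 ⇒ 12.
Reduction 16 − 12 = 4.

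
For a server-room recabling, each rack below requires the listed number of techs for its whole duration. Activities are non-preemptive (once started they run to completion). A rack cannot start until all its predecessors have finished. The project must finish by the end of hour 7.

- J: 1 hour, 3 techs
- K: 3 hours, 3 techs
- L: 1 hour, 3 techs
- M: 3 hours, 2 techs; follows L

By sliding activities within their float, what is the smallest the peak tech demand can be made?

5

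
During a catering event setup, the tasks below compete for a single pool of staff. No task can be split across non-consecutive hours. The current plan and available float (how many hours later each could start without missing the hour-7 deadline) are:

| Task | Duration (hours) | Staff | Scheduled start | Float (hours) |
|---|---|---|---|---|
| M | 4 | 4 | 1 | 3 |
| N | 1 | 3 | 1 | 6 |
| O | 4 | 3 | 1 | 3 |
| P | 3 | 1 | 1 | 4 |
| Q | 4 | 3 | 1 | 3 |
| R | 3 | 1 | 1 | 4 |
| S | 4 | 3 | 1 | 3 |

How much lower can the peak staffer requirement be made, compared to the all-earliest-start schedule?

Early-start peak: h1:18  h2:15  h3:15  h4:13  h5:0  h6:0  h7:0 ⇒ 18.
Leveled (M@1, N@1, O@1, P@1, Q@2, R@1, S@4): h1:12  h2:12  h3:12  h4:13  h5:6  h6:3  h7:3 ⇒ 13.
Reduction 18 − 13 = 5.

5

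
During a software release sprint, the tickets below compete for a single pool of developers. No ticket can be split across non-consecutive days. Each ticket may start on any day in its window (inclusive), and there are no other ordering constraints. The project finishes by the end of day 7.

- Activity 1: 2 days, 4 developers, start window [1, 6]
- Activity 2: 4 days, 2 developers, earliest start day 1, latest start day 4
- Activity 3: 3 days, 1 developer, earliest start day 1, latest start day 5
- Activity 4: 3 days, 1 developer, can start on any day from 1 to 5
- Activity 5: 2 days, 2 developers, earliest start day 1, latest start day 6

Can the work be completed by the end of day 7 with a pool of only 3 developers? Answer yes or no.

Total developer-days = 26; over 7 days the average is 26/7 > 3, so some day must exceed 3.

no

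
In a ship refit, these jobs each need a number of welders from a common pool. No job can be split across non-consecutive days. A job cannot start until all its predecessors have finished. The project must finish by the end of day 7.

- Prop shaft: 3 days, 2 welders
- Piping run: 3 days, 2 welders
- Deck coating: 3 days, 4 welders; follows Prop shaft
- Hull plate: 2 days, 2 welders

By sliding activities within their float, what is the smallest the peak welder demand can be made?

6

Schedule Prop shaft@1, Piping run@1, Deck coating@4, Hull plate@1: d1:6  d2:6  d3:4  d4:4  d5:4  d6:4  d7:0 — peak 6.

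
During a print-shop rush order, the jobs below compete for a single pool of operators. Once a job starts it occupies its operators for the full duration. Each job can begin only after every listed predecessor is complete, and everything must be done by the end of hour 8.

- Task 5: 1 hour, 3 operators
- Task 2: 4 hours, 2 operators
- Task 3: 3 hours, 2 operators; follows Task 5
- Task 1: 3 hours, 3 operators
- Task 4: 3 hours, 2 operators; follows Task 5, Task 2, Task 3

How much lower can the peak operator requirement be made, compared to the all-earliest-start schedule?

Early-start peak: h1:8  h2:7  h3:7  h4:4  h5:2  h6:2  h7:2  h8:0 ⇒ 8.
Leveled (Task 5@1, Task 2@1, Task 3@2, Task 1@5, Task 4@5): h1:5  h2:4  h3:4  h4:4  h5:5  h6:5  h7:5  h8:0 ⇒ 5.
Reduction 8 − 5 = 3.

3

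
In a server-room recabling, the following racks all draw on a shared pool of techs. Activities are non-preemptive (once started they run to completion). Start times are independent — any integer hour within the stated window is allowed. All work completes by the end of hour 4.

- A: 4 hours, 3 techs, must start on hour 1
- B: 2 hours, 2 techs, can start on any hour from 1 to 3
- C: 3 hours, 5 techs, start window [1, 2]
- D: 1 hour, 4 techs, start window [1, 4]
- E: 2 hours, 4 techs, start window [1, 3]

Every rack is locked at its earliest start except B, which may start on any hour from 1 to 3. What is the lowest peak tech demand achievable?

B@1: h1:18  h2:14  h3:8  h4:3 → peak 18
B@2: h1:16  h2:14  h3:10  h4:3 → peak 16
B@3: h1:16  h2:12  h3:10  h4:5 → peak 16
Best is B@2, peak 16.

16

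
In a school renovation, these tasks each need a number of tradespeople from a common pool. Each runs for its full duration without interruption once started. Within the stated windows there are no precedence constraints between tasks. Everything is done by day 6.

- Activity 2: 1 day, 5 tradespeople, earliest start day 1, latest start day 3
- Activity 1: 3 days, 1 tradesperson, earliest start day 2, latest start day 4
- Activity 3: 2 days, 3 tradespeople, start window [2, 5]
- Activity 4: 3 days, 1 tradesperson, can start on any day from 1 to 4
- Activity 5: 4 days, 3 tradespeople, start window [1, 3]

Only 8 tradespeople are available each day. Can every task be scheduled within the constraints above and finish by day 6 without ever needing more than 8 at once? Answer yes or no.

yes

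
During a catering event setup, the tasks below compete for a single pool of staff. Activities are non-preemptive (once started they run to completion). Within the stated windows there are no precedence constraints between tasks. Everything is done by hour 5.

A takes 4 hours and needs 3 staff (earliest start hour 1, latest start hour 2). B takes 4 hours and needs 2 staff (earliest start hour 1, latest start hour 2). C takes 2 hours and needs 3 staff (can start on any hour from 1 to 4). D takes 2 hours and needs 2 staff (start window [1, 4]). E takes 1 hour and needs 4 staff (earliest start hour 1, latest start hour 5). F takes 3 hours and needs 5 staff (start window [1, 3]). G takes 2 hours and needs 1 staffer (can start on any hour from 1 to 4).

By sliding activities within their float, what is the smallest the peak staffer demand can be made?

11

Early-start (A@1, B@1, C@1, D@1, E@1, F@1, G@1) gives peak 20: h1:20  h2:16  h3:10  h4:5  h5:0.
Shift E→5, F→3.
Schedule A@1, B@1, C@1, D@1, E@5, F@3, G@1: h1:11  h2:11  h3:10  h4:10  h5:9 — peak 11.
Total staffer-hours = 51 over 5 hours ⇒ peak ≥ ⌈51/5⌉ = 11, so 11 is optimal.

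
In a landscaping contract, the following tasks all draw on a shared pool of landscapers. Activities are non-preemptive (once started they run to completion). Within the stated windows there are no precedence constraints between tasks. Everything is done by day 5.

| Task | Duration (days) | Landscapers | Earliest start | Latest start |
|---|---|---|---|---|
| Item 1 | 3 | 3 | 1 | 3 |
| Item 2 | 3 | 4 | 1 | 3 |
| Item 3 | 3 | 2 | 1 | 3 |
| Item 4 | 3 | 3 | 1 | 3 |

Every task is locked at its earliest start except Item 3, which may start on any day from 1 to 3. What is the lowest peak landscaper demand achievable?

Item 3@1: d1:12  d2:12  d3:12  d4:0  d5:0 → peak 12
Item 3@2: d1:10  d2:12  d3:12  d4:2  d5:0 → peak 12
Item 3@3: d1:10  d2:10  d3:12  d4:2  d5:2 → peak 12
Best is Item 3@1, peak 12.

12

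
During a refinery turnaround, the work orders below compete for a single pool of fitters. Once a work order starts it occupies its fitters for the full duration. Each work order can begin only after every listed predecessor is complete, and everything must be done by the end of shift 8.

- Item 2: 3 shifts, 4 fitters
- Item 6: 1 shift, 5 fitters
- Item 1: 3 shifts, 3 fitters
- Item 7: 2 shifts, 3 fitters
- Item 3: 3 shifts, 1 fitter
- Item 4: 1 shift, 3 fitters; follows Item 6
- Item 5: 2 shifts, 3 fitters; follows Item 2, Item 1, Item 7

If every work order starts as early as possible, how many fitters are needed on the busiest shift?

16

Early-start schedule: Item 2@1, Item 6@1, Item 1@1, Item 7@1, Item 3@1, Item 4@2, Item 5@4.
Load per shift: shift 1: 16, shift 2: 14, shift 3: 8, shift 4: 3, shift 5: 3, shift 6: 0, shift 7: 0, shift 8: 0.
Peak is 16.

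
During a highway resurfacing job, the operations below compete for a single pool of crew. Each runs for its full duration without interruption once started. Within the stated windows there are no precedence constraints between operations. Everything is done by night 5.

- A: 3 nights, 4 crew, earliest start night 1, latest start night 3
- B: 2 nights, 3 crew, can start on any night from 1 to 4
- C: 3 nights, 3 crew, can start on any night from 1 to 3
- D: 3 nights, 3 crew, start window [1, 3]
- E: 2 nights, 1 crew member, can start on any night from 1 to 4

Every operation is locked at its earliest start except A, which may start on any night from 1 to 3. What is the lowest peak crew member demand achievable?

10

A@1: n1:14  n2:14  n3:10  n4:0  n5:0 → peak 14
A@2: n1:10  n2:14  n3:10  n4:4  n5:0 → peak 14
A@3: n1:10  n2:10  n3:10  n4:4  n5:4 → peak 10
Best is A@3, peak 10.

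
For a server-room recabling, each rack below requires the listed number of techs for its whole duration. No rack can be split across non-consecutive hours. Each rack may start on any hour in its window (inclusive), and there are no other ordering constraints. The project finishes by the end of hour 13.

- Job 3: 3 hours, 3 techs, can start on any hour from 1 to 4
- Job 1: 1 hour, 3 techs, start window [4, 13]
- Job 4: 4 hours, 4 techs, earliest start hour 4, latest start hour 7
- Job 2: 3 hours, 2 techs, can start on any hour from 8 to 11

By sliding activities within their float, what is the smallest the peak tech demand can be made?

Early-start (Job 3@1, Job 1@4, Job 4@4, Job 2@8) gives peak 7: h1:3  h2:3  h3:3  h4:7  h5:4  h6:4  h7:4  h8:2  h9:2  h10:2  h11:0  h12:0  h13:0.
Shift Job 4→5, Job 2→9.
Schedule Job 3@1, Job 1@4, Job 4@5, Job 2@9: h1:3  h2:3  h3:3  h4:3  h5:4  h6:4  h7:4  h8:4  h9:2  h10:2  h11:2  h12:0  h13:0 — peak 4.

4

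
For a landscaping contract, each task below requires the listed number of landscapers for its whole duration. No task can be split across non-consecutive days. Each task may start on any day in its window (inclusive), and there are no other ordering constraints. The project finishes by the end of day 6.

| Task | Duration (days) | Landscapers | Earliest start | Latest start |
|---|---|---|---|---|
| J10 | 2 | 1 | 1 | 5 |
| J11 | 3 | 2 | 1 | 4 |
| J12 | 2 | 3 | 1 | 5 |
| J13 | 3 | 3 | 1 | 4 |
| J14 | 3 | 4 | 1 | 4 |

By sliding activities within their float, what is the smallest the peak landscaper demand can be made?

Early-start (J10@1, J11@1, J12@1, J13@1, J14@1) gives peak 13: d1:13  d2:13  d3:9  d4:0  d5:0  d6:0.
Shift J13→3, J14→4.
Schedule J10@1, J11@1, J12@1, J13@3, J14@4: d1:6  d2:6  d3:5  d4:7  d5:7  d6:4 — peak 7.

7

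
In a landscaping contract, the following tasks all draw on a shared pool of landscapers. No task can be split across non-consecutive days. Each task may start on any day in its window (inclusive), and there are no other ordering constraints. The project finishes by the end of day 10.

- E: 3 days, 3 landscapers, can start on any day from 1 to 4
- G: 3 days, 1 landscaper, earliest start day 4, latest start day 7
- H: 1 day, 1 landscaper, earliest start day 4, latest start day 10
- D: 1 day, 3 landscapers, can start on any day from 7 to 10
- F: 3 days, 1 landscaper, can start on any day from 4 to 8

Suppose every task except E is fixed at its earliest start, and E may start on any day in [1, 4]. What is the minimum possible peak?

3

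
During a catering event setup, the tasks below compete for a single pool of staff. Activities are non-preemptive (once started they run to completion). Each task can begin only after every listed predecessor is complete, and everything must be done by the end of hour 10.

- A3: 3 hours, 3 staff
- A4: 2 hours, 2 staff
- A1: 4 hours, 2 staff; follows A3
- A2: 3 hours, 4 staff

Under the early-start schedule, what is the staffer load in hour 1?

9

At early start, hour 1 has: A3, A4, A2.
Demand: 3 + 2 + 4 = 9.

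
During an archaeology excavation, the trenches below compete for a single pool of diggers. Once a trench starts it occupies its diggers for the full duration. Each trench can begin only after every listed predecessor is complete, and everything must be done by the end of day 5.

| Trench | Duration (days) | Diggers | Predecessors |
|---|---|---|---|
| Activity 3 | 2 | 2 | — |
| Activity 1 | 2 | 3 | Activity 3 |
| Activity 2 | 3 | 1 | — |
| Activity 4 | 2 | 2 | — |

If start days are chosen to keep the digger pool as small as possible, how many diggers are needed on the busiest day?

4

Early-start (Activity 3@1, Activity 1@3, Activity 2@1, Activity 4@1) gives peak 5: d1:5  d2:5  d3:4  d4:3  d5:0.
Shift Activity 2→3.
Schedule Activity 3@1, Activity 1@3, Activity 2@3, Activity 4@1: d1:4  d2:4  d3:4  d4:4  d5:1 — peak 4.
Total digger-days = 17 over 5 days ⇒ peak ≥ ⌈17/5⌉ = 4, so 4 is optimal.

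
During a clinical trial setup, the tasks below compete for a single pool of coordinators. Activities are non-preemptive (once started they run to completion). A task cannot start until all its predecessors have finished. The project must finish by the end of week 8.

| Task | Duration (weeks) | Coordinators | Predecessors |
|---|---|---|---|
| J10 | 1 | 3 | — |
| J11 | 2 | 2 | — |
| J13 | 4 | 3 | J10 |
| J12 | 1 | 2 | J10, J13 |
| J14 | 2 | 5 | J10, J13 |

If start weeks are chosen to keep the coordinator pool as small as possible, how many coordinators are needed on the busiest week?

Early-start (J10@1, J11@1, J13@2, J12@6, J14@6) gives peak 7: w1:5  w2:5  w3:3  w4:3  w5:3  w6:7  w7:5  w8:0.
Shift J14→7.
Schedule J10@1, J11@1, J13@2, J12@6, J14@7: w1:5  w2:5  w3:3  w4:3  w5:3  w6:2  w7:5  w8:5 — peak 5.

5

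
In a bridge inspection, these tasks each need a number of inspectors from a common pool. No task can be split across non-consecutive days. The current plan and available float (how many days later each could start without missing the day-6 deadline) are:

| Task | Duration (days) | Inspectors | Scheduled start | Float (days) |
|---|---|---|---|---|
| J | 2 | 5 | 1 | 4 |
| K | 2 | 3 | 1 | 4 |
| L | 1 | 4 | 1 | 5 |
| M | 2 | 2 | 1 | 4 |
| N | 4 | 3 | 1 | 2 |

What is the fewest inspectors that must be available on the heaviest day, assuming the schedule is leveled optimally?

Early-start (J@1, K@1, L@1, M@1, N@1) gives peak 17: d1:17  d2:13  d3:3  d4:3  d5:0  d6:0.
Shift K→3, L→5, N→3.
Schedule J@1, K@3, L@5, M@1, N@3: d1:7  d2:7  d3:6  d4:6  d5:7  d6:3 — peak 7.

7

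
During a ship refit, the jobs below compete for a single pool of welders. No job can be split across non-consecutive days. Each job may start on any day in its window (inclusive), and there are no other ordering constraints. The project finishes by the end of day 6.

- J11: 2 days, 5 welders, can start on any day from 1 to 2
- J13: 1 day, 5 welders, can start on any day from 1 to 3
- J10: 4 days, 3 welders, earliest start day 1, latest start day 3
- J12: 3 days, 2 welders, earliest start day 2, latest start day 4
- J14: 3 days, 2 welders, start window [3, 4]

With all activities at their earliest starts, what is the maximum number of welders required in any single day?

13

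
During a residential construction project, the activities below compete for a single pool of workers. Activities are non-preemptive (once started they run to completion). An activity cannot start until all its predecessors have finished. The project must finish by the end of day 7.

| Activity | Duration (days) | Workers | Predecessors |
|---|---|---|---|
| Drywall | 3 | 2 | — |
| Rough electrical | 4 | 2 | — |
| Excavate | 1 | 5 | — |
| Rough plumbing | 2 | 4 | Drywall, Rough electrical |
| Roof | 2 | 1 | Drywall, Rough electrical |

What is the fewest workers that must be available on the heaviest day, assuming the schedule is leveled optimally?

5

Early-start (Drywall@1, Rough electrical@1, Excavate@1, Rough plumbing@5, Roof@5) gives peak 9: d1:9  d2:4  d3:4  d4:2  d5:5  d6:5  d7:0.
Shift Excavate→5, Rough plumbing→6, Roof→6.
Schedule Drywall@1, Rough electrical@1, Excavate@5, Rough plumbing@6, Roof@6: d1:4  d2:4  d3:4  d4:2  d5:5  d6:5  d7:5 — peak 5.
Total worker-days = 29 over 7 days ⇒ peak ≥ ⌈29/7⌉ = 5, so 5 is optimal.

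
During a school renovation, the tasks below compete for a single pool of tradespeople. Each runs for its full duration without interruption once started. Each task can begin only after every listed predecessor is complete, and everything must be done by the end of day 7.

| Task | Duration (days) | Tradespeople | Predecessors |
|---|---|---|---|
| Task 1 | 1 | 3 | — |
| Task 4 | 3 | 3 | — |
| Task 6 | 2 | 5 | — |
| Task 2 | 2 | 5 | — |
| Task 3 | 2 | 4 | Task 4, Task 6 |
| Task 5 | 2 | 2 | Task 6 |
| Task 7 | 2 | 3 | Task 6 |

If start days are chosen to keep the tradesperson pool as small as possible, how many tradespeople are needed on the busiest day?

8

Early-start (Task 1@1, Task 4@1, Task 6@1, Task 2@1, Task 3@4, Task 5@3, Task 7@3) gives peak 16: d1:16  d2:13  d3:8  d4:9  d5:4  d6:0  d7:0.
Shift Task 6→2, Task 2→4, Task 3→6, Task 5→4, Task 7→6.
Schedule Task 1@1, Task 4@1, Task 6@2, Task 2@4, Task 3@6, Task 5@4, Task 7@6: d1:6  d2:8  d3:8  d4:7  d5:7  d6:7  d7:7 — peak 8.
Total tradesperson-days = 50 over 7 days ⇒ peak ≥ ⌈50/7⌉ = 8, so 8 is optimal.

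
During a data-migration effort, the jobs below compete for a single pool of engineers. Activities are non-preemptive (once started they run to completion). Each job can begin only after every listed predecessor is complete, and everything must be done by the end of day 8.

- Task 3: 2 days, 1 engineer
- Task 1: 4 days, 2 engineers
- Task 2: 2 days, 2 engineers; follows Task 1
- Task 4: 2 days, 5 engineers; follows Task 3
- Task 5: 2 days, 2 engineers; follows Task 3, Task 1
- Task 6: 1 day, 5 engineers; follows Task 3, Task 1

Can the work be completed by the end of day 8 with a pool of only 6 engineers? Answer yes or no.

no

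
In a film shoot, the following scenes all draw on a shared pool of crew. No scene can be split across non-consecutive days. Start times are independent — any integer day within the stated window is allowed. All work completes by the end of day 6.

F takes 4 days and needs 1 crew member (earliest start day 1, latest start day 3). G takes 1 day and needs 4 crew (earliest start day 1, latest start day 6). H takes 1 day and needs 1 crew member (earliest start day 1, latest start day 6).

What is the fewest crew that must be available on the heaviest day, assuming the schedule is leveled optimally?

Early-start (F@1, G@1, H@1) gives peak 6: d1:6  d2:1  d3:1  d4:1  d5:0  d6:0.
Shift G→5.
Schedule F@1, G@5, H@1: d1:2  d2:1  d3:1  d4:1  d5:4  d6:0 — peak 4.

4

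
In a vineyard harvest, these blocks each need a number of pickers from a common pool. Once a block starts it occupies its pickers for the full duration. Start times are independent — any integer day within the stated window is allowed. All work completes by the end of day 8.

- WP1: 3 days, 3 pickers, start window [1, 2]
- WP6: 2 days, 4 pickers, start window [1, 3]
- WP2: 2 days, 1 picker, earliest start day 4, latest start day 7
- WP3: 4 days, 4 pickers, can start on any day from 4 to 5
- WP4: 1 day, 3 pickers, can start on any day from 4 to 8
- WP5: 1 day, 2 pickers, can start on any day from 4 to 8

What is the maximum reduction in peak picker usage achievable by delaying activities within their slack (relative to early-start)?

3

Early-start peak: d1:7  d2:7  d3:3  d4:10  d5:5  d6:4  d7:4  d8:0 ⇒ 10.
Leveled (WP1@1, WP6@1, WP2@4, WP3@4, WP4@6, WP5@4): d1:7  d2:7  d3:3  d4:7  d5:5  d6:7  d7:4  d8:0 ⇒ 7.
Reduction 10 − 7 = 3.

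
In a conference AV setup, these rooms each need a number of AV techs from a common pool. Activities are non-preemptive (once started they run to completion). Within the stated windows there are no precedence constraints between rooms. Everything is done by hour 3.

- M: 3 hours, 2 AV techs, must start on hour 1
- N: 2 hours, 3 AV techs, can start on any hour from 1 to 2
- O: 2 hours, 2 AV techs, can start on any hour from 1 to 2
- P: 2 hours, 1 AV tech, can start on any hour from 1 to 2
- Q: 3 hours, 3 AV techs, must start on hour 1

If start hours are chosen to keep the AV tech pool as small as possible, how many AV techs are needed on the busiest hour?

11

Schedule M@1, N@1, O@1, P@1, Q@1: h1:11  h2:11  h3:5 — peak 11.
No arrangement of the 8 feasible schedules does better.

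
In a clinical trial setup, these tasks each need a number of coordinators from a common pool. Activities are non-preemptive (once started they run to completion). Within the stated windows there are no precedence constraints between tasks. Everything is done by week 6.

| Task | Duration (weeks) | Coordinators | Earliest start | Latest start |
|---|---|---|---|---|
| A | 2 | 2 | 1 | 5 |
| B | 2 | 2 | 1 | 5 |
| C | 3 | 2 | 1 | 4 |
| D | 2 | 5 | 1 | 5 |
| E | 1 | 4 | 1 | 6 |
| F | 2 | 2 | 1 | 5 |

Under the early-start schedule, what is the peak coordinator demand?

17

Early-start schedule: A@1, B@1, C@1, D@1, E@1, F@1.
Load per week: week 1: 17, week 2: 13, week 3: 2, week 4: 0, week 5: 0, week 6: 0.
Peak is 17.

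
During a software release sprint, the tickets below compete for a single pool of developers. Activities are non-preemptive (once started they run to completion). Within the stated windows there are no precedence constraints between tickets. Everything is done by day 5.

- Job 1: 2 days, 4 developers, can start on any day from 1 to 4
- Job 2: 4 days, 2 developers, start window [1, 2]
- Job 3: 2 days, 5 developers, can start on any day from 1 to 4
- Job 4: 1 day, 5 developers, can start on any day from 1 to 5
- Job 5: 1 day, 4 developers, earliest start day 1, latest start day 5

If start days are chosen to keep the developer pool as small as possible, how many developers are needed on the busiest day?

Early-start (Job 1@1, Job 2@1, Job 3@1, Job 4@1, Job 5@1) gives peak 20: d1:20  d2:11  d3:2  d4:2  d5:0.
Shift Job 2→2, Job 3→3, Job 4→5.
Schedule Job 1@1, Job 2@2, Job 3@3, Job 4@5, Job 5@1: d1:8  d2:6  d3:7  d4:7  d5:7 — peak 8.

8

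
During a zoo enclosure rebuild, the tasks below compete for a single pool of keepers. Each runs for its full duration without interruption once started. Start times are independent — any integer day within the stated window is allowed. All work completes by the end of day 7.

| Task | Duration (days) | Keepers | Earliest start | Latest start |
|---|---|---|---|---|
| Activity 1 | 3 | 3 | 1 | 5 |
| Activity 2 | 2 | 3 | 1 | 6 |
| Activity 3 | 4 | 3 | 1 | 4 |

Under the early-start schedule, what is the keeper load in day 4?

3

At early start, day 4 has: Activity 3.
Demand: 3 = 3.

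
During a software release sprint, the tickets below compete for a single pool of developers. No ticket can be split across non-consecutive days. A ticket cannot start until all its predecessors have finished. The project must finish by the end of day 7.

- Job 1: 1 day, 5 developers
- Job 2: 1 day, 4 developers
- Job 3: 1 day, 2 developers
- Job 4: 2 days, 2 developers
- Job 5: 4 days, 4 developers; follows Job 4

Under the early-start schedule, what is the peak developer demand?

13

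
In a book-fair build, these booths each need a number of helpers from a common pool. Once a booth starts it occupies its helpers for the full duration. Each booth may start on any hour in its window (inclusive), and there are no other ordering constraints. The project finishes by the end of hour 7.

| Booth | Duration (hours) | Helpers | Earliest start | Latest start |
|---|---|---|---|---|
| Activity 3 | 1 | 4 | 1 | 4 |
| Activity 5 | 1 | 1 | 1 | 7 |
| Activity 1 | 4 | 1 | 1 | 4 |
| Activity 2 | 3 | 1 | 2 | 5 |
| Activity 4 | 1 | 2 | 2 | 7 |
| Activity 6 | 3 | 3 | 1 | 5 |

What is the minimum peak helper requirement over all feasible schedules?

4

Early-start (Activity 3@1, Activity 5@1, Activity 1@1, Activity 2@2, Activity 4@2, Activity 6@1) gives peak 9: h1:9  h2:7  h3:5  h4:2  h5:0  h6:0  h7:0.
Shift Activity 5→2, Activity 1→2, Activity 4→3, Activity 6→5.
Schedule Activity 3@1, Activity 5@2, Activity 1@2, Activity 2@2, Activity 4@3, Activity 6@5: h1:4  h2:3  h3:4  h4:2  h5:4  h6:3  h7:3 — peak 4.
Total helper-hours = 23 over 7 hours ⇒ peak ≥ ⌈23/7⌉ = 4, so 4 is optimal.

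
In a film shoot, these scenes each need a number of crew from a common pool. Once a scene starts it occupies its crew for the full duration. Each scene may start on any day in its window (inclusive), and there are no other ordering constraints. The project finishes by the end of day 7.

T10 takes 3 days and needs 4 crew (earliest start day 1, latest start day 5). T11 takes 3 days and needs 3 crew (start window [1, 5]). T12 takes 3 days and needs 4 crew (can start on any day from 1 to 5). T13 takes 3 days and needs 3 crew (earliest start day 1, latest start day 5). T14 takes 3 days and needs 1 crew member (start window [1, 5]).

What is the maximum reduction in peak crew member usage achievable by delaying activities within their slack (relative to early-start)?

7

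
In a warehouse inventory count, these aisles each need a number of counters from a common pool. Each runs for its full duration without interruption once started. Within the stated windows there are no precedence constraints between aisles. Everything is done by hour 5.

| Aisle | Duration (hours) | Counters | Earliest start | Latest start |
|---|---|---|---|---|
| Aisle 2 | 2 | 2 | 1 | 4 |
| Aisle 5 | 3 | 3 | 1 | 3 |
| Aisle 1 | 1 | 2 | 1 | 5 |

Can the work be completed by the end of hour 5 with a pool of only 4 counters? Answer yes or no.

Schedule Aisle 2@1, Aisle 5@3, Aisle 1@1: h1:4  h2:2  h3:3  h4:3  h5:3 — peak 4 ≤ 4.

yes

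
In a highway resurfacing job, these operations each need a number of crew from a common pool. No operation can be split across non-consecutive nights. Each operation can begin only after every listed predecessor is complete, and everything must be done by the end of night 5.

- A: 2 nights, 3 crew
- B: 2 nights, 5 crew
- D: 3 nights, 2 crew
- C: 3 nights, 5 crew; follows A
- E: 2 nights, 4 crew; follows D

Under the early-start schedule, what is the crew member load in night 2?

10

At early start, night 2 has: A, B, D.
Demand: 3 + 5 + 2 = 10.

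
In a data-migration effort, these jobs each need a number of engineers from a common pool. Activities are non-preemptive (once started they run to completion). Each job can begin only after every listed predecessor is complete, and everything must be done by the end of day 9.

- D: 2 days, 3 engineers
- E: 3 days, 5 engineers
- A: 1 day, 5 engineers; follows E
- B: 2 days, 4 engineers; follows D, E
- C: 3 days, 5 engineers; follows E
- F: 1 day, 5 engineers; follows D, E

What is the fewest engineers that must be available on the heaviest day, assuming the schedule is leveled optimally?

9

Early-start (D@1, E@1, A@4, B@4, C@4, F@4) gives peak 19: d1:8  d2:8  d3:5  d4:19  d5:9  d6:5  d7:0  d8:0  d9:0.
Shift C→5, F→8.
Schedule D@1, E@1, A@4, B@4, C@5, F@8: d1:8  d2:8  d3:5  d4:9  d5:9  d6:5  d7:5  d8:5  d9:0 — peak 9.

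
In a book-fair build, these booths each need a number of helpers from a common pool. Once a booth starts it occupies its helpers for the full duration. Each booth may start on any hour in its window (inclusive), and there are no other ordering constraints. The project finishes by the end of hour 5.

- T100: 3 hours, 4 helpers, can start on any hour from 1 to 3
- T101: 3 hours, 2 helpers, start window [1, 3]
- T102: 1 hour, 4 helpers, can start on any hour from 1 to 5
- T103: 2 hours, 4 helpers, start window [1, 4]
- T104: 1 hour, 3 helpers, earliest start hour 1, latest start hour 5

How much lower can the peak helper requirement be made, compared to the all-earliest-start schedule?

Early-start peak: h1:17  h2:10  h3:6  h4:0  h5:0 ⇒ 17.
Leveled (T100@1, T101@1, T102@4, T103@4, T104@5): h1:6  h2:6  h3:6  h4:8  h5:7 ⇒ 8.
Reduction 17 − 8 = 9.

9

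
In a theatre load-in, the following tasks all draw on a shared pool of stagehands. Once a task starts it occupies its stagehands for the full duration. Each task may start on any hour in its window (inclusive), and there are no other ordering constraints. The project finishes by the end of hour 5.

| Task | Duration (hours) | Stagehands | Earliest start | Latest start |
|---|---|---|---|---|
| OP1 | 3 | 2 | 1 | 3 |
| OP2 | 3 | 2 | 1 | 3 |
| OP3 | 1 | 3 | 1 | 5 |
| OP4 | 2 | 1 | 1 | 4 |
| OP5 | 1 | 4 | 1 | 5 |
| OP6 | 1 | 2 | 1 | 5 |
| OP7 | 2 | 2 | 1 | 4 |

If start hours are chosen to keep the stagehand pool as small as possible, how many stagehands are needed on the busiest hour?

6

Early-start (OP1@1, OP2@1, OP3@1, OP4@1, OP5@1, OP6@1, OP7@1) gives peak 16: h1:16  h2:7  h3:4  h4:0  h5:0.
Shift OP3→4, OP5→5, OP6→3, OP7→4.
Schedule OP1@1, OP2@1, OP3@4, OP4@1, OP5@5, OP6@3, OP7@4: h1:5  h2:5  h3:6  h4:5  h5:6 — peak 6.
Total stagehand-hours = 27 over 5 hours ⇒ peak ≥ ⌈27/5⌉ = 6, so 6 is optimal.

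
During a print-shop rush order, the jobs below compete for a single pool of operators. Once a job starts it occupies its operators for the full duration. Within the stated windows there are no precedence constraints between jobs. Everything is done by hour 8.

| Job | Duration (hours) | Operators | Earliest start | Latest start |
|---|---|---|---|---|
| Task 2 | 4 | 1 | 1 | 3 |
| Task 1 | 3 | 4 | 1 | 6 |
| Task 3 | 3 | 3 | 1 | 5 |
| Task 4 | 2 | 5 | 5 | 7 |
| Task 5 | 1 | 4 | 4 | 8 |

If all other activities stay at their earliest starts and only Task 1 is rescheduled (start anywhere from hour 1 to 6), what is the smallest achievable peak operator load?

Task 1@1: h1:8  h2:8  h3:8  h4:5  h5:5  h6:5  h7:0  h8:0 → peak 8
Task 1@2: h1:4  h2:8  h3:8  h4:9  h5:5  h6:5  h7:0  h8:0 → peak 9
Task 1@3: h1:4  h2:4  h3:8  h4:9  h5:9  h6:5  h7:0  h8:0 → peak 9
Task 1@4: h1:4  h2:4  h3:4  h4:9  h5:9  h6:9  h7:0  h8:0 → peak 9
Task 1@5: h1:4  h2:4  h3:4  h4:5  h5:9  h6:9  h7:4  h8:0 → peak 9
Task 1@6: h1:4  h2:4  h3:4  h4:5  h5:5  h6:9  h7:4  h8:4 → peak 9
Best is Task 1@1, peak 8.

8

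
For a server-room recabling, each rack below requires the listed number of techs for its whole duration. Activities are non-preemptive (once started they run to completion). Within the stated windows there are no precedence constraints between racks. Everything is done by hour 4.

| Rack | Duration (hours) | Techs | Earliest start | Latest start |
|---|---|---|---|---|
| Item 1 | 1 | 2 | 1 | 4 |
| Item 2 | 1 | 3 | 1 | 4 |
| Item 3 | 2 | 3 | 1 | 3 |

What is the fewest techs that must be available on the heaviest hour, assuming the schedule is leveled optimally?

3

Early-start (Item 1@1, Item 2@1, Item 3@1) gives peak 8: h1:8  h2:3  h3:0  h4:0.
Shift Item 2→2, Item 3→3.
Schedule Item 1@1, Item 2@2, Item 3@3: h1:2  h2:3  h3:3  h4:3 — peak 3.
Total tech-hours = 11 over 4 hours ⇒ peak ≥ ⌈11/4⌉ = 3, so 3 is optimal.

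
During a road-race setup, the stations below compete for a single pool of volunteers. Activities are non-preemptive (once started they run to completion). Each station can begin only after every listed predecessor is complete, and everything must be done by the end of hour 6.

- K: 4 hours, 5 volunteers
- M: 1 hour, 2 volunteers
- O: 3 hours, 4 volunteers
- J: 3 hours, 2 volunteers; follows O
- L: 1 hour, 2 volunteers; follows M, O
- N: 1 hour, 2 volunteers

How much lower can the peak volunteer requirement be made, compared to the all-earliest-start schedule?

4

Early-start peak: h1:13  h2:9  h3:9  h4:9  h5:2  h6:2 ⇒ 13.
Leveled (K@1, M@4, O@1, J@4, L@5, N@5): h1:9  h2:9  h3:9  h4:9  h5:6  h6:2 ⇒ 9.
Reduction 13 − 9 = 4.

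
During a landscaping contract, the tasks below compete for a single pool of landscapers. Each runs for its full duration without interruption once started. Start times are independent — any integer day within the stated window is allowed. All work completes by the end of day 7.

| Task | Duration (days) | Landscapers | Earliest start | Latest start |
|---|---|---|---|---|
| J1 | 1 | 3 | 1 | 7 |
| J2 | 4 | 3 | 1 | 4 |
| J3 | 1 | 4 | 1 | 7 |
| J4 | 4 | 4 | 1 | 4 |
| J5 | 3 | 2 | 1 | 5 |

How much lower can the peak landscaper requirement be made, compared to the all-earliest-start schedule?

Early-start peak: d1:16  d2:9  d3:9  d4:7  d5:0  d6:0  d7:0 ⇒ 16.
Leveled (J1@1, J2@1, J3@2, J4@3, J5@5): d1:6  d2:7  d3:7  d4:7  d5:6  d6:6  d7:2 ⇒ 7.
Reduction 16 − 7 = 9.

9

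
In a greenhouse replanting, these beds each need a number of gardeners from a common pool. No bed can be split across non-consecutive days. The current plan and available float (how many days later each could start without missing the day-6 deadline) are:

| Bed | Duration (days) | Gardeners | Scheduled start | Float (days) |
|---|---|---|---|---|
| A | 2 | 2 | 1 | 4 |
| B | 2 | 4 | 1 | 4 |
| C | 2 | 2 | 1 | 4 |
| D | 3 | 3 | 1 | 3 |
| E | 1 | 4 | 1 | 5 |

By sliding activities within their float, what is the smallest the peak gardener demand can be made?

Early-start (A@1, B@1, C@1, D@1, E@1) gives peak 15: d1:15  d2:11  d3:3  d4:0  d5:0  d6:0.
Shift C→3, D→3, E→6.
Schedule A@1, B@1, C@3, D@3, E@6: d1:6  d2:6  d3:5  d4:5  d5:3  d6:4 — peak 6.

6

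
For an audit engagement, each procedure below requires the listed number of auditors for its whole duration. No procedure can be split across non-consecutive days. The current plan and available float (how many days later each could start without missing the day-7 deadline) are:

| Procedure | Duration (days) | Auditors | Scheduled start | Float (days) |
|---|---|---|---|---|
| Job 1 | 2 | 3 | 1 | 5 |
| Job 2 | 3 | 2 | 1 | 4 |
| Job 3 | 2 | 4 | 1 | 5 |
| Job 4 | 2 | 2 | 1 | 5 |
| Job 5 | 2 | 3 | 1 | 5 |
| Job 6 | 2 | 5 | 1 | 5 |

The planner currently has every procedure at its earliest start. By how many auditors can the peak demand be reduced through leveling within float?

Early-start peak: d1:19  d2:19  d3:2  d4:0  d5:0  d6:0  d7:0 ⇒ 19.
Leveled (Job 1@1, Job 2@1, Job 3@3, Job 4@1, Job 5@4, Job 6@6): d1:7  d2:7  d3:6  d4:7  d5:3  d6:5  d7:5 ⇒ 7.
Reduction 19 − 7 = 12.

12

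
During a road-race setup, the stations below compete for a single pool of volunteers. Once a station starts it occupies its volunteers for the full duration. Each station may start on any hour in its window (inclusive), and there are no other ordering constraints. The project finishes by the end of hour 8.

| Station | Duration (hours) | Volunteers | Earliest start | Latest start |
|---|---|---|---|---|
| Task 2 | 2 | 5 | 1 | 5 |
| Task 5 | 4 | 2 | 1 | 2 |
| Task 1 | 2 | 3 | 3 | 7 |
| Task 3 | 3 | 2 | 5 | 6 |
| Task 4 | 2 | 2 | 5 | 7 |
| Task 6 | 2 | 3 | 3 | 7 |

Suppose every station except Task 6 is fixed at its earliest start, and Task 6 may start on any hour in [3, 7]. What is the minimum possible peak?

Task 6@3: h1:7  h2:7  h3:8  h4:8  h5:4  h6:4  h7:2  h8:0 → peak 8
Task 6@4: h1:7  h2:7  h3:5  h4:8  h5:7  h6:4  h7:2  h8:0 → peak 8
Task 6@5: h1:7  h2:7  h3:5  h4:5  h5:7  h6:7  h7:2  h8:0 → peak 7
Task 6@6: h1:7  h2:7  h3:5  h4:5  h5:4  h6:7  h7:5  h8:0 → peak 7
Task 6@7: h1:7  h2:7  h3:5  h4:5  h5:4  h6:4  h7:5  h8:3 → peak 7
Best is Task 6@5, peak 7.

7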